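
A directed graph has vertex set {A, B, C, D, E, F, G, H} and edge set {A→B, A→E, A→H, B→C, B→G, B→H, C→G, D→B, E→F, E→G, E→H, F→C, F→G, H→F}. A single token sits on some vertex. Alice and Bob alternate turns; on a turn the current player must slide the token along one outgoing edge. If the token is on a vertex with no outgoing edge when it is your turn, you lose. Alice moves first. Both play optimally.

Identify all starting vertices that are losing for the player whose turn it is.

D, G, H

Classify positions by backward induction: terminal positions (no move available) are L. From any other position, the mover wins iff some move reaches an L.
Every edge goes from a vertex to one that appears earlier in the order G, C, F, H, B, E, D, A, so processing vertices in that order labels each vertex after all of its successors.
G: no outgoing edge → L
C: can move to G, which is L ⇒ W
F: can move to G, which is L ⇒ W
H: the only move is to F(W), a W ⇒ L
B: can move to H, which is L ⇒ W
E: can move to H, which is L ⇒ W
D: the only move is to B(W), a W ⇒ L
A: can move to H, which is L ⇒ W
The losing starting vertices are exactly the entries labelled L in this table (3 of them).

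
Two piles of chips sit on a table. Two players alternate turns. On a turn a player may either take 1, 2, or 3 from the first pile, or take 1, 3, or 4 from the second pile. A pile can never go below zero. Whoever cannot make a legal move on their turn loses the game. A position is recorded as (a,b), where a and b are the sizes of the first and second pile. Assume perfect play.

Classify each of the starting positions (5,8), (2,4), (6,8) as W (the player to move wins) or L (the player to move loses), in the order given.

(5,8): L, (2,4): L, (6,8): W

Classify positions by backward induction: terminal positions (no move available) are L. From any other position, the mover wins iff some move reaches an L.
No move ever increases a pile, so every position that can arise here has a ≤ 6 and b ≤ 8; it is enough to label the cells with 0 ≤ a ≤ 6 and 0 ≤ b ≤ 8.
Every move lowers a or b (never raises either), so fill the grid row by row in increasing a, and left to right within a row: each cell's successors are then already labelled.
      b=0  b=1  b=2  b=3  b=4  b=5  b=6  b=7  b=8
a=0:    L    W    L    W    W    W    W    L    W
a=1:    W    L    W    L    W    W    W    W    L
a=2:    W    W    W    W    L    W    L    W    W
a=3:    W    W    W    W    W    L    W    W    W
a=4:    L    W    L    W    W    W    W    L    W
a=5:    W    L    W    L    W    W    W    W    L
a=6:    W    W    W    W    L    W    L    W    W
Cells with no legal move (terminal, hence L): (0,0).
The remaining L cells, each justified by listing all of its moves:
(0,2): →(0,1)(W) only, which is W, so L
(0,7): →(0,6)(W), (0,4)(W), (0,3)(W) — all W, so L
(1,1): →(0,1)(W), (1,0)(W) — all W, so L
(1,3): →(0,3)(W), (1,2)(W), (1,0)(W) — all W, so L
(1,8): →(0,8)(W), (1,7)(W), (1,5)(W), (1,4)(W) — all W, so L
(2,4): →(1,4)(W), (0,4)(W), (2,3)(W), (2,1)(W), (2,0)(W) — all W, so L
(2,6): →(1,6)(W), (0,6)(W), (2,5)(W), (2,3)(W), (2,2)(W) — all W, so L
(3,5): →(2,5)(W), (1,5)(W), (0,5)(W), (3,4)(W), (3,2)(W), (3,1)(W) — all W, so L
(4,0): →(3,0)(W), (2,0)(W), (1,0)(W) — all W, so L
(4,2): →(3,2)(W), (2,2)(W), (1,2)(W), (4,1)(W) — all W, so L
(4,7): →(3,7)(W), (2,7)(W), (1,7)(W), (4,6)(W), (4,4)(W), (4,3)(W) — all W, so L
(5,1): →(4,1)(W), (3,1)(W), (2,1)(W), (5,0)(W) — all W, so L
(5,3): →(4,3)(W), (3,3)(W), (2,3)(W), (5,2)(W), (5,0)(W) — all W, so L
(5,8): →(4,8)(W), (3,8)(W), (2,8)(W), (5,7)(W), (5,5)(W), (5,4)(W) — all W, so L
(6,4): →(5,4)(W), (4,4)(W), (3,4)(W), (6,3)(W), (6,1)(W), (6,0)(W) — all W, so L
(6,6): →(5,6)(W), (4,6)(W), (3,6)(W), (6,5)(W), (6,3)(W), (6,2)(W) — all W, so L
Every other cell has at least one move into one of the L cells above, so it is W.
(5,8): one of the L cells justified above, so L
(2,4): one of the L cells justified above, so L
(6,8): the move to (5,8) reaches an L cell, so W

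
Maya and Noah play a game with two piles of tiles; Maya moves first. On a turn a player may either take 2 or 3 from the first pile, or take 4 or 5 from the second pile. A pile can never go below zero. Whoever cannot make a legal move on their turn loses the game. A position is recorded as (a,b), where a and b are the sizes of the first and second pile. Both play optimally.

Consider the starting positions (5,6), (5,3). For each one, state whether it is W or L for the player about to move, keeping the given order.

Work bottom-up. With no move the player to move loses. Otherwise the position is W if at least one move leads to an L position for the opponent, and L if every move leads to a W.
No move ever increases a pile, so every position that can arise here has a ≤ 5 and b ≤ 6; it is enough to label the cells with 0 ≤ a ≤ 5 and 0 ≤ b ≤ 6.
Every move lowers a or b (never raises either), so fill the grid row by row in increasing a, and left to right within a row: each cell's successors are then already labelled.
      b=0  b=1  b=2  b=3  b=4  b=5  b=6
a=0:    L    L    L    L    W    W    W
a=1:    L    L    L    L    W    W    W
a=2:    W    W    W    W    L    L    L
a=3:    W    W    W    W    L    L    L
a=4:    W    W    W    W    W    W    W
a=5:    L    L    L    L    W    W    W
Cells with no legal move (terminal, hence L): (0,0), (0,1), (0,2), (0,3), (1,0), (1,1), (1,2), (1,3).
The remaining L cells, each justified by listing all of its moves:
(2,4): moves to (0,4)(W), (2,0)(W); every one is W ⇒ L
(2,5): moves to (0,5)(W), (2,1)(W), (2,0)(W); every one is W ⇒ L
(2,6): moves to (0,6)(W), (2,2)(W), (2,1)(W); every one is W ⇒ L
(3,4): moves to (1,4)(W), (0,4)(W), (3,0)(W); every one is W ⇒ L
(3,5): moves to (1,5)(W), (0,5)(W), (3,1)(W), (3,0)(W); every one is W ⇒ L
(3,6): moves to (1,6)(W), (0,6)(W), (3,2)(W), (3,1)(W); every one is W ⇒ L
(5,0): moves to (3,0)(W), (2,0)(W); every one is W ⇒ L
(5,1): moves to (3,1)(W), (2,1)(W); every one is W ⇒ L
(5,2): moves to (3,2)(W), (2,2)(W); every one is W ⇒ L
(5,3): moves to (3,3)(W), (2,3)(W); every one is W ⇒ L
Every other cell has at least one move into one of the L cells above, so it is W.
(5,6): the move to (3,6) reaches an L cell, so W
(5,3): one of the L cells justified above, so L

(5,6): W, (5,3): L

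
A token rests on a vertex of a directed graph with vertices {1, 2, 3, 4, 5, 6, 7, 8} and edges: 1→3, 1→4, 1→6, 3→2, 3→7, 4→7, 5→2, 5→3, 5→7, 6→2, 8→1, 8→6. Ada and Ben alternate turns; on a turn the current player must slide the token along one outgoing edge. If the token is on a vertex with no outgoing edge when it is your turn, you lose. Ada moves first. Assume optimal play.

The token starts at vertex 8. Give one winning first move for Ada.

Move to 1.

Label each position W (a win for the player to move) or L (a loss). A position with no legal move is L; any other position is W exactly when some move reaches an L, and L when every move reaches a W.
Every edge goes from a vertex to one that appears earlier in the order 7, 2, 3, 5, 6, 4, 1, 8, so processing vertices in that order labels each vertex after all of its successors.
7: no outgoing edge → L
2: no outgoing edge → L
3: W (go to 2, an L position)
5: W (go to 2, an L position)
6: W (go to 2, an L position)
4: W (go to 7, an L position)
1: L (options 4(W), 6(W), 3(W) are all W)
8: W (go to 1, an L position)
From 8, the L positions reachable in one move are: 1.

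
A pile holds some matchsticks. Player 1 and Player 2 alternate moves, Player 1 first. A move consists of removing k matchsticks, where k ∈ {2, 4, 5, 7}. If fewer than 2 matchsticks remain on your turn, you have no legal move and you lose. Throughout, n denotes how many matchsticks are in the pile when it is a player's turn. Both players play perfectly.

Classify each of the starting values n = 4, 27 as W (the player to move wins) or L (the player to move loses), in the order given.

4: W, 27: L

Use the standard recursion: the mover loses at a terminal position; elsewhere, the mover wins exactly when some move hands the opponent an L position.
n=0: no move → L
n=1: no move → L
n=2: can move to 0, which is L ⇒ W
n=3: can move to 1, which is L ⇒ W
n=4: can move to 0, which is L ⇒ W
n=5: can move to 1, which is L ⇒ W
n=6: can move to 1, which is L ⇒ W
n=7: can move to 0, which is L ⇒ W
n=8: can move to 1, which is L ⇒ W
n=9: moves to 7(W), 5(W), 4(W), 2(W); every one is W ⇒ L
n=10: moves to 8(W), 6(W), 5(W), 3(W); every one is W ⇒ L
n=11: can move to 9, which is L ⇒ W
n=12: can move to 10, which is L ⇒ W
n=13: can move to 9, which is L ⇒ W
n=14: can move to 10, which is L ⇒ W
n=15: can move to 10, which is L ⇒ W
n=16: can move to 9, which is L ⇒ W
n=17: can move to 10, which is L ⇒ W
n=18: moves to 16(W), 14(W), 13(W), 11(W); every one is W ⇒ L
n=19: moves to 17(W), 15(W), 14(W), 12(W); every one is W ⇒ L
n=20: can move to 18, which is L ⇒ W
n=21: can move to 19, which is L ⇒ W
n=22: can move to 18, which is L ⇒ W
n=23: can move to 19, which is L ⇒ W
n=24: can move to 19, which is L ⇒ W
n=25: can move to 18, which is L ⇒ W
n=26: can move to 19, which is L ⇒ W
n=27: moves to 25(W), 23(W), 22(W), 20(W); every one is W ⇒ L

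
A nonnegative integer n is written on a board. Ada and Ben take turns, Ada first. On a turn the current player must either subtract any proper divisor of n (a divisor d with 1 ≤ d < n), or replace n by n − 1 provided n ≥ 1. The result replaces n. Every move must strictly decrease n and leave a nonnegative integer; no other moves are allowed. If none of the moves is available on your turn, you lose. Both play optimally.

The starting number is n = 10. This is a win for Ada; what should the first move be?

Build the W/L table. Terminal = L. A non-terminal position is W if it has a move to some L; otherwise it is L.
n=0: no move → L
n=1: reaches L-position 0 → W
n=2: only reaches 1(W), which is W → L
n=3: reaches L-position 2 → W
n=4: reaches L-position 2 → W
n=5: only reaches 4(W), which is W → L
n=6: reaches L-position 5 → W
n=7: only reaches 6(W), which is W → L
n=8: reaches L-position 7 → W
n=9: only reaches 6(W), 8(W), all W → L
n=10: reaches L-position 5 → W
From 10, the L positions reachable in one move are: 5, 9. Any move reaching one of these is winning.

Move to 5.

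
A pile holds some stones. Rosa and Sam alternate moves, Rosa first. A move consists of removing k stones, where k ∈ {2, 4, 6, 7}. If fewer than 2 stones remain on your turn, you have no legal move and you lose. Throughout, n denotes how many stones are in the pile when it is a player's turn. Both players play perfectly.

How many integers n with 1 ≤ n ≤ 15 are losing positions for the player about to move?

3

Use the standard recursion: the mover loses at a terminal position; elsewhere, the mover wins exactly when some move hands the opponent an L position.
n=0: no move → L
n=1: no move → L
n=2: W (go to 0, an L position)
n=3: W (go to 1, an L position)
n=4: W (go to 0, an L position)
n=5: W (go to 1, an L position)
n=6: W (go to 0, an L position)
n=7: W (go to 1, an L position)
n=8: W (go to 1, an L position)
n=9: L (options 7(W), 5(W), 3(W), 2(W) are all W)
n=10: L (options 8(W), 6(W), 4(W), 3(W) are all W)
n=11: W (go to 9, an L position)
n=12: W (go to 10, an L position)
n=13: W (go to 9, an L position)
n=14: W (go to 10, an L position)
n=15: W (go to 9, an L position)
L entries with 1 ≤ n ≤ 15 (n=0 is outside the asked range and is not counted): n = 1, 9, 10; that makes 3.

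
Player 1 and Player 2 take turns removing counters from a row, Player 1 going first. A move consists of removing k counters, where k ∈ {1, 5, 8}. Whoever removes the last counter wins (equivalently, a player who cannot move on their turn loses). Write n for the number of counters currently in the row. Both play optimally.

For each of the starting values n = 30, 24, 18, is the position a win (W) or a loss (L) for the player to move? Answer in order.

30: L, 24: W, 18: W

Use the standard recursion: the mover loses at a terminal position; elsewhere, the mover wins exactly when some move hands the opponent an L position.
n=0: no move → L
n=1: can move to 0, which is L ⇒ W
n=2: the only move is to 1(W), a W ⇒ L
n=3: can move to 2, which is L ⇒ W
n=4: the only move is to 3(W), a W ⇒ L
n=5: can move to 4, which is L ⇒ W
n=6: moves to 5(W), 1(W); every one is W ⇒ L
n=7: can move to 6, which is L ⇒ W
n=8: can move to 0, which is L ⇒ W
n=9: can move to 4, which is L ⇒ W
n=10: can move to 2, which is L ⇒ W
n=11: can move to 6, which is L ⇒ W
n=12: can move to 4, which is L ⇒ W
n=13: moves to 12(W), 8(W), 5(W); every one is W ⇒ L
n=14: can move to 13, which is L ⇒ W
n=15: moves to 14(W), 10(W), 7(W); every one is W ⇒ L
n=16: can move to 15, which is L ⇒ W
n=17: moves to 16(W), 12(W), 9(W); every one is W ⇒ L
n=18: can move to 17, which is L ⇒ W
n=19: moves to 18(W), 14(W), 11(W); every one is W ⇒ L
n=20: can move to 19, which is L ⇒ W
n=21: can move to 13, which is L ⇒ W
n=22: can move to 17, which is L ⇒ W
n=23: can move to 15, which is L ⇒ W
n=24: can move to 19, which is L ⇒ W
n=25: can move to 17, which is L ⇒ W
n=26: moves to 25(W), 21(W), 18(W); every one is W ⇒ L
n=27: can move to 26, which is L ⇒ W
n=28: moves to 27(W), 23(W), 20(W); every one is W ⇒ L
n=29: can move to 28, which is L ⇒ W
n=30: moves to 29(W), 25(W), 22(W); every one is W ⇒ L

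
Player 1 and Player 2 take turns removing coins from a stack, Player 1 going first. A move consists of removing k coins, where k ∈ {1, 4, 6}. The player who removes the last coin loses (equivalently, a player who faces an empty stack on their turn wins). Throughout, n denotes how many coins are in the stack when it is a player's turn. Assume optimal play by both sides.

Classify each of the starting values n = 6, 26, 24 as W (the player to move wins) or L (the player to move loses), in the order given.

Work bottom-up. With no move the player to move wins. Otherwise the position is W if at least one move leads to an L position for the opponent, and L if every move leads to a W.
n=0: no move; the opponent has just taken the last coin and therefore loses → W
n=1: L (sole option 0(W) is W)
n=2: W (go to 1, an L position)
n=3: L (sole option 2(W) is W)
n=4: W (go to 3, an L position)
n=5: W (go to 1, an L position)
n=6: L (options 5(W), 2(W), 0(W) are all W)
n=7: W (go to 6, an L position)
n=8: L (options 7(W), 4(W), 2(W) are all W)
n=9: W (go to 8, an L position)
n=10: W (go to 6, an L position)
n=11: L (options 10(W), 7(W), 5(W) are all W)
n=12: W (go to 11, an L position)
n=13: L (options 12(W), 9(W), 7(W) are all W)
n=14: W (go to 13, an L position)
n=15: W (go to 11, an L position)
n=16: L (options 15(W), 12(W), 10(W) are all W)
n=17: W (go to 16, an L position)
n=18: L (options 17(W), 14(W), 12(W) are all W)
n=19: W (go to 18, an L position)
n=20: W (go to 16, an L position)
n=21: L (options 20(W), 17(W), 15(W) are all W)
n=22: W (go to 21, an L position)
n=23: L (options 22(W), 19(W), 17(W) are all W)
n=24: W (go to 23, an L position)
n=25: W (go to 21, an L position)
n=26: L (options 25(W), 22(W), 20(W) are all W)

6: L, 26: L, 24: W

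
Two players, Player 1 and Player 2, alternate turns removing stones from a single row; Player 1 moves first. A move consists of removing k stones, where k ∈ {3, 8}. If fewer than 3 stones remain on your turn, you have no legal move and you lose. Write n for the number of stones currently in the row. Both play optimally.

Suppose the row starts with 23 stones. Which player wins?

Player 2 wins.

Classify positions by backward induction: terminal positions (no move available) are L. From any other position, the mover wins iff some move reaches an L.
n=0: no move → L
n=1: no move → L
n=2: no move → L
n=3: can move to 0, which is L ⇒ W
n=4: can move to 1, which is L ⇒ W
n=5: can move to 2, which is L ⇒ W
n=6: the only move is to 3(W), a W ⇒ L
n=7: the only move is to 4(W), a W ⇒ L
n=8: can move to 0, which is L ⇒ W
n=9: can move to 6, which is L ⇒ W
n=10: can move to 7, which is L ⇒ W
n=11: moves to 8(W), 3(W); every one is W ⇒ L
n=12: moves to 9(W), 4(W); every one is W ⇒ L
n=13: moves to 10(W), 5(W); every one is W ⇒ L
n=14: can move to 11, which is L ⇒ W
n=15: can move to 12, which is L ⇒ W
n=16: can move to 13, which is L ⇒ W
n=17: moves to 14(W), 9(W); every one is W ⇒ L
n=18: moves to 15(W), 10(W); every one is W ⇒ L
n=19: can move to 11, which is L ⇒ W
n=20: can move to 17, which is L ⇒ W
n=21: can move to 18, which is L ⇒ W
n=22: moves to 19(W), 14(W); every one is W ⇒ L
n=23: moves to 20(W), 15(W); every one is W ⇒ L
The starting position 23 is L: whatever Player 1 does, the opponent receives a W position.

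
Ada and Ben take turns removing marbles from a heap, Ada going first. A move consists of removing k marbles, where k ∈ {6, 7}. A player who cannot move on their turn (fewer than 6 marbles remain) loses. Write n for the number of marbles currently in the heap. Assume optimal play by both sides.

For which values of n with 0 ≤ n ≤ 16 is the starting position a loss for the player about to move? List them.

0, 1, 2, 3, 4, 5, 13, 14, 15, 16

Positions with no move are L. A position that does have a move is losing for the player to move precisely when every available move leads to a winning position for the opponent. Fill in the labels:
n=0: no move → L
n=1: no move → L
n=2: no move → L
n=3: no move → L
n=4: no move → L
n=5: no move → L
n=6: →0(L), so W
n=7: →1(L), so W
n=8: →2(L), so W
n=9: →3(L), so W
n=10: →4(L), so W
n=11: →5(L), so W
n=12: →5(L), so W
n=13: →7(W), 6(W) — all W, so L
n=14: →8(W), 7(W) — all W, so L
n=15: →9(W), 8(W) — all W, so L
n=16: →10(W), 9(W) — all W, so L
The losing starting values of n are exactly the entries labelled L in this table (10 of them).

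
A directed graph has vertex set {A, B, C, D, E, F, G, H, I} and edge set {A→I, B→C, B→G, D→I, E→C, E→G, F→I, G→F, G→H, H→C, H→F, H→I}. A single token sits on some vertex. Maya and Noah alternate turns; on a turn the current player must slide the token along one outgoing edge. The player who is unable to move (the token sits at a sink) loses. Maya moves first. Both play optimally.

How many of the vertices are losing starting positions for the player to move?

3

Classify positions by backward induction: terminal positions (no move available) are L. From any other position, the mover wins iff some move reaches an L.
Every edge goes from a vertex to one that appears earlier in the order C, I, F, A, H, G, D, B, E, so processing vertices in that order labels each vertex after all of its successors.
C: no outgoing edge → L
I: no outgoing edge → L
F: W (go to I, an L position)
A: W (go to I, an L position)
H: W (go to I, an L position)
G: L (options H(W), F(W) are all W)
D: W (go to I, an L position)
B: W (go to G, an L position)
E: W (go to G, an L position)
The L vertices are C, G, I; that is 3 in all.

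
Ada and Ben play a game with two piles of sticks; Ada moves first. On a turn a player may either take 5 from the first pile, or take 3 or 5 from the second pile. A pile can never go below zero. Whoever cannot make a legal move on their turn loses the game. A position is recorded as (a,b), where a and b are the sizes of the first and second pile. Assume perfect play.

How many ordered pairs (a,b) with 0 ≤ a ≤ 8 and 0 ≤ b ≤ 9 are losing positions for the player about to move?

Label each position W (a win for the player to move) or L (a loss). A position with no legal move is L; any other position is W exactly when some move reaches an L, and L when every move reaches a W.
Every move lowers a or b (never raises either), so fill the grid row by row in increasing a, and left to right within a row: each cell's successors are then already labelled.
      b=0  b=1  b=2  b=3  b=4  b=5  b=6  b=7  b=8  b=9
a=0:    L    L    L    W    W    W    W    W    L    L
a=1:    L    L    L    W    W    W    W    W    L    L
a=2:    L    L    L    W    W    W    W    W    L    L
a=3:    L    L    L    W    W    W    W    W    L    L
a=4:    L    L    L    W    W    W    W    W    L    L
a=5:    W    W    W    L    L    L    W    W    W    W
a=6:    W    W    W    L    L    L    W    W    W    W
a=7:    W    W    W    L    L    L    W    W    W    W
a=8:    W    W    W    L    L    L    W    W    W    W
Cells with no legal move (terminal, hence L): (0,0), (0,1), (0,2), (1,0), (1,1), (1,2), (2,0), (2,1), (2,2), (3,0), (3,1), (3,2), (4,0), (4,1), (4,2).
The remaining L cells, each justified by listing all of its moves:
(0,8): moves to (0,5)(W), (0,3)(W); every one is W ⇒ L
(0,9): moves to (0,6)(W), (0,4)(W); every one is W ⇒ L
(1,8): moves to (1,5)(W), (1,3)(W); every one is W ⇒ L
(1,9): moves to (1,6)(W), (1,4)(W); every one is W ⇒ L
(2,8): moves to (2,5)(W), (2,3)(W); every one is W ⇒ L
(2,9): moves to (2,6)(W), (2,4)(W); every one is W ⇒ L
(3,8): moves to (3,5)(W), (3,3)(W); every one is W ⇒ L
(3,9): moves to (3,6)(W), (3,4)(W); every one is W ⇒ L
(4,8): moves to (4,5)(W), (4,3)(W); every one is W ⇒ L
(4,9): moves to (4,6)(W), (4,4)(W); every one is W ⇒ L
(5,3): moves to (0,3)(W), (5,0)(W); every one is W ⇒ L
(5,4): moves to (0,4)(W), (5,1)(W); every one is W ⇒ L
(5,5): moves to (0,5)(W), (5,2)(W), (5,0)(W); every one is W ⇒ L
(6,3): moves to (1,3)(W), (6,0)(W); every one is W ⇒ L
(6,4): moves to (1,4)(W), (6,1)(W); every one is W ⇒ L
(6,5): moves to (1,5)(W), (6,2)(W), (6,0)(W); every one is W ⇒ L
(7,3): moves to (2,3)(W), (7,0)(W); every one is W ⇒ L
(7,4): moves to (2,4)(W), (7,1)(W); every one is W ⇒ L
(7,5): moves to (2,5)(W), (7,2)(W), (7,0)(W); every one is W ⇒ L
(8,3): moves to (3,3)(W), (8,0)(W); every one is W ⇒ L
(8,4): moves to (3,4)(W), (8,1)(W); every one is W ⇒ L
(8,5): moves to (3,5)(W), (8,2)(W), (8,0)(W); every one is W ⇒ L
Every other cell has at least one move into one of the L cells above, so it is W.
L cells per row: a=0: 5, a=1: 5, a=2: 5, a=3: 5, a=4: 5, a=5: 3, a=6: 3, a=7: 3, a=8: 3; total 37.

37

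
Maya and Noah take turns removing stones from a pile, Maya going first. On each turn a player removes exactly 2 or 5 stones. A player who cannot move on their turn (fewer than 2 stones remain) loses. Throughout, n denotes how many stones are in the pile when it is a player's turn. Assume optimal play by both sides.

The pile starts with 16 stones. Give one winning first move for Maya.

Remove 2, leaving 14.

Compute win/loss labels from the base case upward. A position with no move is L. Any other position is W if it can reach an L in one move, else L.
n=0: no move → L
n=1: no move → L
n=2: W (go to 0, an L position)
n=3: W (go to 1, an L position)
n=4: L (sole option 2(W) is W)
n=5: W (go to 0, an L position)
n=6: W (go to 4, an L position)
n=7: L (options 5(W), 2(W) are all W)
n=8: L (options 6(W), 3(W) are all W)
n=9: W (go to 7, an L position)
n=10: W (go to 8, an L position)
n=11: L (options 9(W), 6(W) are all W)
n=12: W (go to 7, an L position)
n=13: W (go to 11, an L position)
n=14: L (options 12(W), 9(W) are all W)
n=15: L (options 13(W), 10(W) are all W)
n=16: W (go to 14, an L position)
From 16, the L positions reachable in one move are: 14, 11. Any move reaching one of these is winning.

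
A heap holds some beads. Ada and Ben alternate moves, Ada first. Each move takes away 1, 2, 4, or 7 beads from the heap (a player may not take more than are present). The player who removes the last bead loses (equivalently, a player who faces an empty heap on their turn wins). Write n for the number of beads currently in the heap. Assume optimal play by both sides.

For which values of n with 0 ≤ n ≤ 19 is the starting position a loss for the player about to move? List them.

1, 4, 7, 10, 13, 16, 19

Compute win/loss labels from the base case upward. A position with no move is W. Any other position is W if it can reach an L in one move, else L.
n=0: no move; the opponent has just taken the last bead and therefore loses → W
n=1: only reaches 0(W), which is W → L
n=2: reaches L-position 1 → W
n=3: reaches L-position 1 → W
n=4: only reaches 3(W), 2(W), 0(W), all W → L
n=5: reaches L-position 4 → W
n=6: reaches L-position 4 → W
n=7: only reaches 6(W), 5(W), 3(W), 0(W), all W → L
n=8: reaches L-position 7 → W
n=9: reaches L-position 7 → W
n=10: only reaches 9(W), 8(W), 6(W), 3(W), all W → L
n=11: reaches L-position 10 → W
n=12: reaches L-position 10 → W
n=13: only reaches 12(W), 11(W), 9(W), 6(W), all W → L
n=14: reaches L-position 13 → W
n=15: reaches L-position 13 → W
n=16: only reaches 15(W), 14(W), 12(W), 9(W), all W → L
n=17: reaches L-position 16 → W
n=18: reaches L-position 16 → W
n=19: only reaches 18(W), 17(W), 15(W), 12(W), all W → L
The losing starting values of n are exactly the entries labelled L in this table (7 of them).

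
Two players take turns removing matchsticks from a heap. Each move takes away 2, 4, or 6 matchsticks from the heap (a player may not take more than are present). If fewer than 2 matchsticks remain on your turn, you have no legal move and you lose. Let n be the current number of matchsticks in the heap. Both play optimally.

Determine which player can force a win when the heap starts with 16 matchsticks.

The second player wins.

Classify positions by backward induction: terminal positions (no move available) are L. From any other position, the mover wins iff some move reaches an L.
n=0: no move → L
n=1: no move → L
n=2: can move to 0, which is L ⇒ W
n=3: can move to 1, which is L ⇒ W
n=4: can move to 0, which is L ⇒ W
n=5: can move to 1, which is L ⇒ W
n=6: can move to 0, which is L ⇒ W
n=7: can move to 1, which is L ⇒ W
n=8: moves to 6(W), 4(W), 2(W); every one is W ⇒ L
n=9: moves to 7(W), 5(W), 3(W); every one is W ⇒ L
n=10: can move to 8, which is L ⇒ W
n=11: can move to 9, which is L ⇒ W
n=12: can move to 8, which is L ⇒ W
n=13: can move to 9, which is L ⇒ W
n=14: can move to 8, which is L ⇒ W
n=15: can move to 9, which is L ⇒ W
n=16: moves to 14(W), 12(W), 10(W); every one is W ⇒ L
Every move from 16 reaches a W position, so the mover loses.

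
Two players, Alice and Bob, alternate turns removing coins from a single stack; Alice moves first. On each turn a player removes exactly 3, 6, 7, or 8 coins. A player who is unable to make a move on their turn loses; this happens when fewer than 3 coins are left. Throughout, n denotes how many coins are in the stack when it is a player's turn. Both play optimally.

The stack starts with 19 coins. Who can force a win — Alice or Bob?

Compute win/loss labels from the base case upward. A position with no move is L. Any other position is W if it can reach an L in one move, else L.
n=0: no move → L
n=1: no move → L
n=2: no move → L
n=3: can move to 0, which is L ⇒ W
n=4: can move to 1, which is L ⇒ W
n=5: can move to 2, which is L ⇒ W
n=6: can move to 0, which is L ⇒ W
n=7: can move to 1, which is L ⇒ W
n=8: can move to 2, which is L ⇒ W
n=9: can move to 2, which is L ⇒ W
n=10: can move to 2, which is L ⇒ W
n=11: moves to 8(W), 5(W), 4(W), 3(W); every one is W ⇒ L
n=12: moves to 9(W), 6(W), 5(W), 4(W); every one is W ⇒ L
n=13: moves to 10(W), 7(W), 6(W), 5(W); every one is W ⇒ L
n=14: can move to 11, which is L ⇒ W
n=15: can move to 12, which is L ⇒ W
n=16: can move to 13, which is L ⇒ W
n=17: can move to 11, which is L ⇒ W
n=18: can move to 12, which is L ⇒ W
n=19: can move to 13, which is L ⇒ W
From 19 Alice can remove 6, leaving 13, reaching an L position.

Alice wins.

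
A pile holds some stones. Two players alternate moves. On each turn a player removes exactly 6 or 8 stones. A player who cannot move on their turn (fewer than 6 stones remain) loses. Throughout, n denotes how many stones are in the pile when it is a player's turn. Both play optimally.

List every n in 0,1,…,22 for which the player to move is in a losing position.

0, 1, 2, 3, 4, 5, 14, 15, 16, 17, 18, 19

Classify positions by backward induction: terminal positions (no move available) are L. From any other position, the mover wins iff some move reaches an L.
n=0: no move → L
n=1: no move → L
n=2: no move → L
n=3: no move → L
n=4: no move → L
n=5: no move → L
n=6: reaches L-position 0 → W
n=7: reaches L-position 1 → W
n=8: reaches L-position 2 → W
n=9: reaches L-position 3 → W
n=10: reaches L-position 4 → W
n=11: reaches L-position 5 → W
n=12: reaches L-position 4 → W
n=13: reaches L-position 5 → W
n=14: only reaches 8(W), 6(W), all W → L
n=15: only reaches 9(W), 7(W), all W → L
n=16: only reaches 10(W), 8(W), all W → L
n=17: only reaches 11(W), 9(W), all W → L
n=18: only reaches 12(W), 10(W), all W → L
n=19: only reaches 13(W), 11(W), all W → L
n=20: reaches L-position 14 → W
n=21: reaches L-position 15 → W
n=22: reaches L-position 16 → W
Reading off the rows marked L gives the requested list; there are 12 such values of n.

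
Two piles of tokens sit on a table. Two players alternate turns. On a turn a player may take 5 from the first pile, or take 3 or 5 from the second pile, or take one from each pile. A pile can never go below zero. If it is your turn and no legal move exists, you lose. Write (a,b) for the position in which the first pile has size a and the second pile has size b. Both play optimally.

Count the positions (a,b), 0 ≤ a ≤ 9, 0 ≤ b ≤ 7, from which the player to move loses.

34

Positions with no move are L. A position that does have a move is losing for the player to move precisely when every available move leads to a winning position for the opponent. Fill in the labels:
Every move lowers a or b (never raises either), so fill the grid row by row in increasing a, and left to right within a row: each cell's successors are then already labelled.
      b=0  b=1  b=2  b=3  b=4  b=5  b=6  b=7
a=0:    L    L    L    W    W    W    W    W
a=1:    L    W    W    W    L    W    L    W
a=2:    L    W    L    W    L    W    L    W
a=3:    L    W    L    W    L    W    L    W
a=4:    L    W    L    W    L    W    L    W
a=5:    W    W    W    W    L    W    L    W
a=6:    W    L    L    L    W    W    W    W
a=7:    W    L    W    W    W    L    W    L
a=8:    W    L    W    L    W    L    W    L
a=9:    W    L    W    L    W    L    W    L
Cells with no legal move (terminal, hence L): (0,0), (0,1), (0,2), (1,0), (2,0), (3,0), (4,0).
The remaining L cells, each justified by listing all of its moves:
(1,4): moves to (1,1)(W), (0,3)(W); every one is W ⇒ L
(1,6): moves to (1,3)(W), (1,1)(W), (0,5)(W); every one is W ⇒ L
(2,2): the only move is to (1,1)(W), a W ⇒ L
(2,4): moves to (2,1)(W), (1,3)(W); every one is W ⇒ L
(2,6): moves to (2,3)(W), (2,1)(W), (1,5)(W); every one is W ⇒ L
(3,2): the only move is to (2,1)(W), a W ⇒ L
(3,4): moves to (3,1)(W), (2,3)(W); every one is W ⇒ L
(3,6): moves to (3,3)(W), (3,1)(W), (2,5)(W); every one is W ⇒ L
(4,2): the only move is to (3,1)(W), a W ⇒ L
(4,4): moves to (4,1)(W), (3,3)(W); every one is W ⇒ L
(4,6): moves to (4,3)(W), (4,1)(W), (3,5)(W); every one is W ⇒ L
(5,4): moves to (0,4)(W), (5,1)(W), (4,3)(W); every one is W ⇒ L
(5,6): moves to (0,6)(W), (5,3)(W), (5,1)(W), (4,5)(W); every one is W ⇒ L
(6,1): moves to (1,1)(W), (5,0)(W); every one is W ⇒ L
(6,2): moves to (1,2)(W), (5,1)(W); every one is W ⇒ L
(6,3): moves to (1,3)(W), (6,0)(W), (5,2)(W); every one is W ⇒ L
(7,1): moves to (2,1)(W), (6,0)(W); every one is W ⇒ L
(7,5): moves to (2,5)(W), (7,2)(W), (7,0)(W), (6,4)(W); every one is W ⇒ L
(7,7): moves to (2,7)(W), (7,4)(W), (7,2)(W), (6,6)(W); every one is W ⇒ L
(8,1): moves to (3,1)(W), (7,0)(W); every one is W ⇒ L
(8,3): moves to (3,3)(W), (8,0)(W), (7,2)(W); every one is W ⇒ L
(8,5): moves to (3,5)(W), (8,2)(W), (8,0)(W), (7,4)(W); every one is W ⇒ L
(8,7): moves to (3,7)(W), (8,4)(W), (8,2)(W), (7,6)(W); every one is W ⇒ L
(9,1): moves to (4,1)(W), (8,0)(W); every one is W ⇒ L
(9,3): moves to (4,3)(W), (9,0)(W), (8,2)(W); every one is W ⇒ L
(9,5): moves to (4,5)(W), (9,2)(W), (9,0)(W), (8,4)(W); every one is W ⇒ L
(9,7): moves to (4,7)(W), (9,4)(W), (9,2)(W), (8,6)(W); every one is W ⇒ L
Every other cell has at least one move into one of the L cells above, so it is W.
L cells per row: a=0: 3, a=1: 3, a=2: 4, a=3: 4, a=4: 4, a=5: 2, a=6: 3, a=7: 3, a=8: 4, a=9: 4; total 34.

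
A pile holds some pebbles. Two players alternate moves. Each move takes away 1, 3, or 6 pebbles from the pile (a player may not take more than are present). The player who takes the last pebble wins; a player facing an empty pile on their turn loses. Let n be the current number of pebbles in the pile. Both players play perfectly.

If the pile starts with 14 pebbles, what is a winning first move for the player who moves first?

Work bottom-up. With no move the player to move loses. Otherwise the position is W if at least one move leads to an L position for the opponent, and L if every move leads to a W.
n=0: no move → L
n=1: →0(L), so W
n=2: →1(W) only, which is W, so L
n=3: →2(L), so W
n=4: →3(W), 1(W) — all W, so L
n=5: →4(L), so W
n=6: →0(L), so W
n=7: →4(L), so W
n=8: →2(L), so W
n=9: →8(W), 6(W), 3(W) — all W, so L
n=10: →9(L), so W
n=11: →10(W), 8(W), 5(W) — all W, so L
n=12: →11(L), so W
n=13: →12(W), 10(W), 7(W) — all W, so L
n=14: →13(L), so W
From 14, the L positions reachable in one move are: 13, 11. Any move reaching one of these is winning.

Remove 1, leaving 13.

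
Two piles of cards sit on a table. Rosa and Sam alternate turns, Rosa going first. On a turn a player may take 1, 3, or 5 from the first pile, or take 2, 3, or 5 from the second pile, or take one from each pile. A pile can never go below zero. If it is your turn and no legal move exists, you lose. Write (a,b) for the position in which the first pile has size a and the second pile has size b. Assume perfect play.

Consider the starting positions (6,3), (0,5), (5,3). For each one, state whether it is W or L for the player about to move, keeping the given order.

(6,3): W, (0,5): W, (5,3): L

Classify positions by backward induction: terminal positions (no move available) are L. From any other position, the mover wins iff some move reaches an L.
No move ever increases a pile, so every position that can arise here has a ≤ 6 and b ≤ 5; it is enough to label the cells with 0 ≤ a ≤ 6 and 0 ≤ b ≤ 5.
Every move lowers a or b (never raises either), so fill the grid row by row in increasing a, and left to right within a row: each cell's successors are then already labelled.
      b=0  b=1  b=2  b=3  b=4  b=5
a=0:    L    L    W    W    W    W
a=1:    W    W    W    L    L    W
a=2:    L    L    W    W    W    W
a=3:    W    W    W    L    L    W
a=4:    L    L    W    W    W    W
a=5:    W    W    W    L    L    W
a=6:    L    L    W    W    W    W
Cells with no legal move (terminal, hence L): (0,0), (0,1).
The remaining L cells, each justified by listing all of its moves:
(1,3): only reaches (0,3)(W), (1,1)(W), (1,0)(W), (0,2)(W), all W → L
(1,4): only reaches (0,4)(W), (1,2)(W), (1,1)(W), (0,3)(W), all W → L
(2,0): only reaches (1,0)(W), which is W → L
(2,1): only reaches (1,1)(W), (1,0)(W), all W → L
(3,3): only reaches (2,3)(W), (0,3)(W), (3,1)(W), (3,0)(W), (2,2)(W), all W → L
(3,4): only reaches (2,4)(W), (0,4)(W), (3,2)(W), (3,1)(W), (2,3)(W), all W → L
(4,0): only reaches (3,0)(W), (1,0)(W), all W → L
(4,1): only reaches (3,1)(W), (1,1)(W), (3,0)(W), all W → L
(5,3): only reaches (4,3)(W), (2,3)(W), (0,3)(W), (5,1)(W), (5,0)(W), (4,2)(W), all W → L
(5,4): only reaches (4,4)(W), (2,4)(W), (0,4)(W), (5,2)(W), (5,1)(W), (4,3)(W), all W → L
(6,0): only reaches (5,0)(W), (3,0)(W), (1,0)(W), all W → L
(6,1): only reaches (5,1)(W), (3,1)(W), (1,1)(W), (5,0)(W), all W → L
Every other cell has at least one move into one of the L cells above, so it is W.
(6,3): the move to (5,3) reaches an L cell, so W
(0,5): the move to (0,0) reaches an L cell, so W
(5,3): one of the L cells justified above, so L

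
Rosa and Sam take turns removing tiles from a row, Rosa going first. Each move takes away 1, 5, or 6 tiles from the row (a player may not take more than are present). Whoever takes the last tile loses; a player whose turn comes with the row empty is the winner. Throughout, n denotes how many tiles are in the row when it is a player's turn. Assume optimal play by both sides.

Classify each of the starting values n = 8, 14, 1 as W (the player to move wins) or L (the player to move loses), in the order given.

Positions with no move are W. A position that does have a move is losing for the player to move precisely when every available move leads to a winning position for the opponent. Fill in the labels:
n=0: no move; the opponent has just taken the last tile and therefore loses → W
n=1: only reaches 0(W), which is W → L
n=2: reaches L-position 1 → W
n=3: only reaches 2(W), which is W → L
n=4: reaches L-position 3 → W
n=5: only reaches 4(W), 0(W), all W → L
n=6: reaches L-position 5 → W
n=7: reaches L-position 1 → W
n=8: reaches L-position 3 → W
n=9: reaches L-position 3 → W
n=10: reaches L-position 5 → W
n=11: reaches L-position 5 → W
n=12: only reaches 11(W), 7(W), 6(W), all W → L
n=13: reaches L-position 12 → W
n=14: only reaches 13(W), 9(W), 8(W), all W → L

8: W, 14: L, 1: L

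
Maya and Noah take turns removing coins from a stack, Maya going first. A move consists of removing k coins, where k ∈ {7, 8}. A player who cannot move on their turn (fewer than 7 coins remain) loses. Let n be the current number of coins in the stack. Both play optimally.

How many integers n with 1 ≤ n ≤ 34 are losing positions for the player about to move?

Positions with no move are L. A position that does have a move is losing for the player to move precisely when every available move leads to a winning position for the opponent. Fill in the labels:
n=0: no move → L
n=1: no move → L
n=2: no move → L
n=3: no move → L
n=4: no move → L
n=5: no move → L
n=6: no move → L
n=7: can move to 0, which is L ⇒ W
n=8: can move to 1, which is L ⇒ W
n=9: can move to 2, which is L ⇒ W
n=10: can move to 3, which is L ⇒ W
n=11: can move to 4, which is L ⇒ W
n=12: can move to 5, which is L ⇒ W
n=13: can move to 6, which is L ⇒ W
n=14: can move to 6, which is L ⇒ W
n=15: moves to 8(W), 7(W); every one is W ⇒ L
n=16: moves to 9(W), 8(W); every one is W ⇒ L
n=17: moves to 10(W), 9(W); every one is W ⇒ L
n=18: moves to 11(W), 10(W); every one is W ⇒ L
n=19: moves to 12(W), 11(W); every one is W ⇒ L
n=20: moves to 13(W), 12(W); every one is W ⇒ L
n=21: moves to 14(W), 13(W); every one is W ⇒ L
n=22: can move to 15, which is L ⇒ W
n=23: can move to 16, which is L ⇒ W
n=24: can move to 17, which is L ⇒ W
n=25: can move to 18, which is L ⇒ W
n=26: can move to 19, which is L ⇒ W
n=27: can move to 20, which is L ⇒ W
n=28: can move to 21, which is L ⇒ W
n=29: can move to 21, which is L ⇒ W
n=30: moves to 23(W), 22(W); every one is W ⇒ L
n=31: moves to 24(W), 23(W); every one is W ⇒ L
n=32: moves to 25(W), 24(W); every one is W ⇒ L
n=33: moves to 26(W), 25(W); every one is W ⇒ L
n=34: moves to 27(W), 26(W); every one is W ⇒ L
L entries with 1 ≤ n ≤ 34 (n=0 is outside the asked range and is not counted): n = 1, 2, 3, 4, 5, 6, 15, 16, 17, 18, 19, 20, 21, 30, 31, 32, 33, 34; that makes 18.

18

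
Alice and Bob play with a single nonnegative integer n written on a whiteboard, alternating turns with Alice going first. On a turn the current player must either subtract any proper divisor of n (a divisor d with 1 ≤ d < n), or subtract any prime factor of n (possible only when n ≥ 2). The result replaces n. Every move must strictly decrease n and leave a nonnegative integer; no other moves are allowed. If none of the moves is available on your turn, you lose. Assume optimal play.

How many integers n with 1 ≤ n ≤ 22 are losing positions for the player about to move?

Build the W/L table. Terminal = L. A non-terminal position is W if it has a move to some L; otherwise it is L.
n=0: no move → L
n=1: no move → L
n=2: W (go to 0, an L position)
n=3: W (go to 0, an L position)
n=4: L (options 2(W), 3(W) are all W)
n=5: W (go to 0, an L position)
n=6: W (go to 4, an L position)
n=7: W (go to 0, an L position)
n=8: W (go to 4, an L position)
n=9: L (options 6(W), 8(W) are all W)
n=10: W (go to 9, an L position)
n=11: W (go to 0, an L position)
n=12: W (go to 9, an L position)
n=13: W (go to 0, an L position)
n=14: L (options 7(W), 12(W), 13(W) are all W)
n=15: W (go to 14, an L position)
n=16: W (go to 14, an L position)
n=17: W (go to 0, an L position)
n=18: W (go to 9, an L position)
n=19: W (go to 0, an L position)
n=20: L (options 10(W), 15(W), 16(W), 18(W), 19(W) are all W)
n=21: W (go to 14, an L position)
n=22: W (go to 20, an L position)
L entries with 1 ≤ n ≤ 22 (n=0 is outside the asked range and is not counted): n = 1, 4, 9, 14, 20; that makes 5.

5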